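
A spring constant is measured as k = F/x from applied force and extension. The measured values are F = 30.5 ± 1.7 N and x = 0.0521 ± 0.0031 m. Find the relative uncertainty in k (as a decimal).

0.0815

Products/powers → add relative errors in quadrature, weighted by exponent:
  (1·δF/F)² = (1×0.0557)² = 0.00311;  (-1·δx/x)² = (-1×0.0595)² = 0.00354
δk/k = √(0.00665) = 0.0815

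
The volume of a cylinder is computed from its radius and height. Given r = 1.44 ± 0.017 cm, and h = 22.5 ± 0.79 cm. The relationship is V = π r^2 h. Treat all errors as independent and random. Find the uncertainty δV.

6.20 cm^3

Since V is a product/quotient, work with relative uncertainties:
  (2·δr/r)² = (2×0.0118)² = 0.000557;  (1·δh/h)² = (1×0.0351)² = 0.00123
δV/V = √(0.00179) = 0.0423
V = 147 cm^3, so δV = 0.0423 × 147 = 6.20 cm^3.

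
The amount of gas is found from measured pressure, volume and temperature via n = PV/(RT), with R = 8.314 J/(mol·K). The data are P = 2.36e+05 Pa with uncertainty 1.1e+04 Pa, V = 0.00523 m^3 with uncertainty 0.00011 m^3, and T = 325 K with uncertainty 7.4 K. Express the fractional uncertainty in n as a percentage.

5.60%

Each factor contributes (exponent × relative error)² to (δn/n)²:
  (1·δP/P)² = (1×0.0466)² = 0.00217;  (1·δV/V)² = (1×0.0210)² = 0.000442;  (-1·δT/T)² = (-1×0.0228)² = 0.000518
δn/n = √(0.00313) = 0.0560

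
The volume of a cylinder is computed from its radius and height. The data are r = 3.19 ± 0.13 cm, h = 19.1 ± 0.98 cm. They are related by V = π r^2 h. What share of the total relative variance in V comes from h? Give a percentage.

(δV/V)² = (2·δr/r)² + (1·δh/h)²
  r term: (2×0.0408)² = 0.00664
  h term: (1×0.0513)² = 0.00263
Total = 0.00928. Share from h = 0.00263/0.00928 = 0.284.

28.4%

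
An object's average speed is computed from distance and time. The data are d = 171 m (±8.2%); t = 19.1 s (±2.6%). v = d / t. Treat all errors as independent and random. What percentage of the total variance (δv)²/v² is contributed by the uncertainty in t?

9.14%

(δv/v)² = (1·δd/d)² + (-1·δt/t)²
  d term: (1×0.0820)² = 0.00672
  t term: (-1×0.0260)² = 0.000676
Total = 0.00740. Share from t = 0.000676/0.00740 = 0.0914.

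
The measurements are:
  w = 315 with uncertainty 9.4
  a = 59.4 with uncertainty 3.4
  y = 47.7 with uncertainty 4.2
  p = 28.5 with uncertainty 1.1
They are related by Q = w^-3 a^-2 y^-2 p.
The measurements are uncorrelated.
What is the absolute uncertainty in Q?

2.63e-14

Since Q is a product/quotient, work with relative uncertainties:
  (-3·δw/w)² = (-3×0.0298)² = 0.00801;  (-2·δa/a)² = (-2×0.0572)² = 0.0131;  (-2·δy/y)² = (-2×0.0881)² = 0.0310;  (1·δp/p)² = (1×0.0386)² = 0.00149
δQ/Q = √(0.0536) = 0.232
Q = 1.14e-13, so δQ = 0.232 × 1.14e-13 = 2.63e-14.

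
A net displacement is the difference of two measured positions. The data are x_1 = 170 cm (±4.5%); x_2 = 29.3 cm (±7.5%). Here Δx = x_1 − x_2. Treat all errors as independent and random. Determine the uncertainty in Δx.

7.96 cm

Sums and differences: (δΔx)² = Σ (cᵢ δxᵢ)².
  (δx_1)² = 58.5;  (δx_2)² = 4.83
δΔx = √(63.4) = 7.96 cm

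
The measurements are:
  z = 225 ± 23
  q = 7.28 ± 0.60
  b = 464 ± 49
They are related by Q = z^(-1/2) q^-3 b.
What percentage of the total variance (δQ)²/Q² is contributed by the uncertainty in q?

(δQ/Q)² = (−½·δz/z)² + (-3·δq/q)² + (1·δb/b)²
  z term: (-0.5×0.102)² = 0.00261
  q term: (-3×0.0824)² = 0.0611
  b term: (1×0.106)² = 0.0112
Total = 0.0749. Share from q = 0.0611/0.0749 = 0.816.

81.6%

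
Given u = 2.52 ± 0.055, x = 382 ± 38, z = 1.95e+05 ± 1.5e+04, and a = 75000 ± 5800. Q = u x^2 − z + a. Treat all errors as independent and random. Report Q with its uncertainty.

Let p = u·x^2 = 3.68e+05. δp/p = √((1·δu/u)² + (2·δx/x)²) = √(0.000476 + 0.0396) = 0.200, so δp = 73600.
Q = p − z + a: δQ = √(δp² + δz² + δa²) = √(5.42e+09 + 2.25e+08 + 3.36e+07) = 75300
Q = 2.48e+05.

(2.48 ± 0.753) × 10^5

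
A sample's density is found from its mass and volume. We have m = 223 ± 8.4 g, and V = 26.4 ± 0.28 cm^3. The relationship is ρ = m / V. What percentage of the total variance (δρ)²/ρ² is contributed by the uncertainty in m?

92.7%

(δρ/ρ)² = (1·δm/m)² + (-1·δV/V)²
  m term: (1×0.0377)² = 0.00142
  V term: (-1×0.0106)² = 0.000112
Total = 0.00153. Share from m = 0.00142/0.00153 = 0.927.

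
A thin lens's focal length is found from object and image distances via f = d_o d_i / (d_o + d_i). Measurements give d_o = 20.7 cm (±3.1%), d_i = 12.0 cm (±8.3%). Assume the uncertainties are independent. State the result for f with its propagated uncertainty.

∂f/∂d_o = (d_i/(d_o+d_i))² = 0.135;  ∂f/∂d_i = (d_o/(d_o+d_i))² = 0.401
δf = √((∂f/∂d_o · δd_o)² + (∂f/∂d_i · δd_i)²) = √(0.00747 + 0.159) = 0.408 cm
f = 7.60 cm.

7.60 ± 0.408 cm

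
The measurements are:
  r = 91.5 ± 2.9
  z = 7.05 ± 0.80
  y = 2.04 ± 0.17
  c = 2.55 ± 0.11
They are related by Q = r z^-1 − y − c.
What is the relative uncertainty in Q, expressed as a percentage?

18.4%

Let p = r·z^-1 = 13.0. δp/p = √((1·δr/r)² + (-1·δz/z)²) = √(0.00100 + 0.0129) = 0.118, so δp = 1.53.
Q = p − y − c: δQ = √(δp² + δy² + δc²) = √(2.34 + 0.0289 + 0.0121) = 1.54
Q = 8.39, so δQ/Q = 1.54/8.39 = 0.184.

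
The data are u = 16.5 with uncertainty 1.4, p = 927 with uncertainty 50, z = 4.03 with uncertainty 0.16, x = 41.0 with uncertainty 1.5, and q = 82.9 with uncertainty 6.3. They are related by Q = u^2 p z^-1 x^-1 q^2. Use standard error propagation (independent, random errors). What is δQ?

2.52e+06

Each factor contributes (exponent × relative error)² to (δQ/Q)²:
  (2·δu/u)² = (2×0.0848)² = 0.0288;  (1·δp/p)² = (1×0.0539)² = 0.00291;  (-1·δz/z)² = (-1×0.0397)² = 0.00158;  (-1·δx/x)² = (-1×0.0366)² = 0.00134;  (2·δq/q)² = (2×0.0760)² = 0.0231
δQ/Q = √(0.0577) = 0.240
Q = 1.05e+07, so δQ = 0.240 × 1.05e+07 = 2.52e+06.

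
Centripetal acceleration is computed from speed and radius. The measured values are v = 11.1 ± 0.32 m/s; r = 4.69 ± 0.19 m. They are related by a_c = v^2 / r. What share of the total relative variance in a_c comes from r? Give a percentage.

33.1%

(δa_c/a_c)² = (2·δv/v)² + (-1·δr/r)²
  v term: (2×0.0288)² = 0.00332
  r term: (-1×0.0405)² = 0.00164
Total = 0.00497. Share from r = 0.00164/0.00497 = 0.331.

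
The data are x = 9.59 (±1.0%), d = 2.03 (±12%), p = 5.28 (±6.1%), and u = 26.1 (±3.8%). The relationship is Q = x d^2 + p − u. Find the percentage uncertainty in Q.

Let w = x·d^2 = 39.5. δw/w = √((1·δx/x)² + (2·δd/d)²) = √(0.000100 + 0.0576) = 0.240, so δw = 9.49.
Q = w + p − u: δQ = √(δw² + δp² + δu²) = √(90.1 + 0.104 + 0.984) = 9.55
Q = 18.7, so δQ/Q = 9.55/18.7 = 0.511.

51.1%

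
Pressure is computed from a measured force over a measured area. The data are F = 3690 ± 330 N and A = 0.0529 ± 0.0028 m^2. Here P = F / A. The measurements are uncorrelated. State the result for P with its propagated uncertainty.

69800 ± 7250 Pa

Since P is a product/quotient, work with relative uncertainties:
  (1·δF/F)² = (1×0.0894)² = 0.00800;  (-1·δA/A)² = (-1×0.0529)² = 0.00280
δP/P = √(0.0108) = 0.104
P = 69800 Pa, so δP = 0.104 × 69800 = 7250 Pa.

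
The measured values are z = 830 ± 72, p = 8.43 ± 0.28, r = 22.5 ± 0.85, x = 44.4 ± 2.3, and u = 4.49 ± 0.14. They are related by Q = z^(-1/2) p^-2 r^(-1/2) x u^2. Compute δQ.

0.0106

Products/powers → add relative errors in quadrature, weighted by exponent:
  (−½·δz/z)² = (-0.5×0.0867)² = 0.00188;  (-2·δp/p)² = (-2×0.0332)² = 0.00441;  (−½·δr/r)² = (-0.5×0.0378)² = 0.000357;  (1·δx/x)² = (1×0.0518)² = 0.00268;  (2·δu/u)² = (2×0.0312)² = 0.00389
δQ/Q = √(0.0132) = 0.115
Q = 0.0922, so δQ = 0.115 × 0.0922 = 0.0106.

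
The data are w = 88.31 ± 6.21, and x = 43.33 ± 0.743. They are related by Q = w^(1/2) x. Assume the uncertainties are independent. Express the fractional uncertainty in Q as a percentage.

Relative error in a monomial: (δQ/Q)² = Σ (nᵢ · δxᵢ/xᵢ)².
  (½·δw/w)² = (0.5×0.0703)² = 0.00124;  (1·δx/x)² = (1×0.0171)² = 0.000294
δQ/Q = √(0.00153) = 0.0391

3.91%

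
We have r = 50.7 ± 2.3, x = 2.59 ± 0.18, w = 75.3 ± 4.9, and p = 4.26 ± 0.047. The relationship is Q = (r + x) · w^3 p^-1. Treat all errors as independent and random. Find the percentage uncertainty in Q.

20.0%

Let u = r + x = 53.3. δu = √(δr² + δx²) = √(5.29 + 0.0324) = 2.31, so δu/u = 0.0433.
Q is then a monomial in u, w, p:
δQ/Q = √((δu/u)² + (3·δw/w)² + (-1·δp/p)²) = √(0.00187 + 0.0381 + 0.000122) = 0.200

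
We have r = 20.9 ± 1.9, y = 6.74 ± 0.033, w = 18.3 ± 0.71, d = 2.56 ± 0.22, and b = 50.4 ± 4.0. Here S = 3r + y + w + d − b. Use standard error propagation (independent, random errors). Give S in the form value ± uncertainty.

39.9 ± 7.00

Sums and differences: (δS)² = Σ (cᵢ δxᵢ)².
  (3·δr)² = 32.5;  (δy)² = 0.00109;  (δw)² = 0.504;  (δd)² = 0.0484;  (δb)² = 16.0
δS = √(49.0) = 7.00
S = 39.9.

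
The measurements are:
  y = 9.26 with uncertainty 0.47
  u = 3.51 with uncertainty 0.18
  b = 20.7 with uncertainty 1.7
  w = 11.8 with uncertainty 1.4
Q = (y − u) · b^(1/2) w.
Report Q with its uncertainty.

309 ± 47.2

Let h = y − u = 5.75. δh = √(δy² + δu²) = √(0.221 + 0.0324) = 0.503, so δh/h = 0.0875.
Q is then a monomial in h, b, w:
δQ/Q = √((δh/h)² + (½·δb/b)² + (1·δw/w)²) = √(0.00766 + 0.00169 + 0.0141) = 0.153
Q = 309, so δQ = 0.153 × 309 = 47.2.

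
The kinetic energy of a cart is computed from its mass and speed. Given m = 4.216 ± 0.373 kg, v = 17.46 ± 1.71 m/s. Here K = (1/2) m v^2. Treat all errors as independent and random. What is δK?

Each factor contributes (exponent × relative error)² to (δK/K)²:
  (1·δm/m)² = (1×0.0885)² = 0.00783;  (2·δv/v)² = (2×0.0979)² = 0.0384
δK/K = √(0.0462) = 0.215
K = 642.6 J, so δK = 0.215 × 642.6 = 138 J.

138 J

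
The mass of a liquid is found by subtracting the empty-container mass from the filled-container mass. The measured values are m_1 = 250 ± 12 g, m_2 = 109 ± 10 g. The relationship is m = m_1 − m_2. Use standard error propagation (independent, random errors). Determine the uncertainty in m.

m is a linear combination, so absolute uncertainties add in quadrature:
  (δm_1)² = 144;  (δm_2)² = 100
δm = √(244) = 15.6 g

15.6 g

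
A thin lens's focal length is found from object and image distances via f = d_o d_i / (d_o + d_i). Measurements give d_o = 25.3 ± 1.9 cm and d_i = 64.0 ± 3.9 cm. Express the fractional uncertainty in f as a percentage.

5.65%

∂f/∂d_o = (d_i/(d_o+d_i))² = 0.514;  ∂f/∂d_i = (d_o/(d_o+d_i))² = 0.0803
δf = √((∂f/∂d_o · δd_o)² + (∂f/∂d_i · δd_i)²) = √(0.952 + 0.0980) = 1.02 cm
f = 18.1 cm, so δf/f = 1.02/18.1 = 0.0565.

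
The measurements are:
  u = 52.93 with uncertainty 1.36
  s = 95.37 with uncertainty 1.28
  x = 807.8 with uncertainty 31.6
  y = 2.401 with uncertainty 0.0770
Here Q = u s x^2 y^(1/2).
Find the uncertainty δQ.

Products/powers → add relative errors in quadrature, weighted by exponent:
  (1·δu/u)² = (1×0.0257)² = 0.000660;  (1·δs/s)² = (1×0.0134)² = 0.000180;  (2·δx/x)² = (2×0.0391)² = 0.00612;  (½·δy/y)² = (0.5×0.0321)² = 0.000257
δQ/Q = √(0.00722) = 0.0850
Q = 5.104e+09, so δQ = 0.0850 × 5.104e+09 = 4.34e+08.

4.34e+08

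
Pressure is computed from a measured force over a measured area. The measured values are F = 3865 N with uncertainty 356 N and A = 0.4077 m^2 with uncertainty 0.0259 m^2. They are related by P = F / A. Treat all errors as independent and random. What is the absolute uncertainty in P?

Products/powers → add relative errors in quadrature, weighted by exponent:
  (1·δF/F)² = (1×0.0921)² = 0.00848;  (-1·δA/A)² = (-1×0.0635)² = 0.00404
δP/P = √(0.0125) = 0.112
P = 9480 Pa, so δP = 0.112 × 9480 = 1060 Pa.

1060 Pa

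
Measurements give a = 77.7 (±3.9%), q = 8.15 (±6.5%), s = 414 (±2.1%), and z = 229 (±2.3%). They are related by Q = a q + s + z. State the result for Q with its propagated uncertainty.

Let p = a·q = 633. δp/p = √((1·δa/a)² + (1·δq/q)²) = √(0.00152 + 0.00423) = 0.0758, so δp = 48.0.
Q = p + s + z: δQ = √(δp² + δs² + δz²) = √(2300 + 75.6 + 27.7) = 49.1
Q = 1280.

1280 ± 49.1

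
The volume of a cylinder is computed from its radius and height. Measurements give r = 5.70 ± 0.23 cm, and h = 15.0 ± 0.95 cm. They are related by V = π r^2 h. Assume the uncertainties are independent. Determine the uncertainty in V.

Products/powers → add relative errors in quadrature, weighted by exponent:
  (2·δr/r)² = (2×0.0404)² = 0.00651;  (1·δh/h)² = (1×0.0633)² = 0.00401
δV/V = √(0.0105) = 0.103
V = 1530 cm^3, so δV = 0.103 × 1530 = 157 cm^3.

157 cm^3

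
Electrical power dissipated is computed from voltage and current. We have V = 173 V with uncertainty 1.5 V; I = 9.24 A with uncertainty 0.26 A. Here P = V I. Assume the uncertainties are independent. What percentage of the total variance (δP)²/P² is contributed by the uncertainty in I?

91.3%

(δP/P)² = (1·δV/V)² + (1·δI/I)²
  V term: (1×0.00867)² = 7.52e-05
  I term: (1×0.0281)² = 0.000792
Total = 0.000867. Share from I = 0.000792/0.000867 = 0.913.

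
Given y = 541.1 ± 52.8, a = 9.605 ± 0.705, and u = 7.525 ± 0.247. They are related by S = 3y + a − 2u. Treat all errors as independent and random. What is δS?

For a sum/difference, combine absolute errors in quadrature:
  (3·δy)² = 25100;  (δa)² = 0.497;  (2·δu)² = 0.244
δS = √(25100) = 158

158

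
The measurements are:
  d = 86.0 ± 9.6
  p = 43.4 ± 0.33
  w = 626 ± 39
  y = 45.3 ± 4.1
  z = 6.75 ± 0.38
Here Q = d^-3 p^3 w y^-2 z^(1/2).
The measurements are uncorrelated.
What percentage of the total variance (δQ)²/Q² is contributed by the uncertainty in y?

21.8%

(δQ/Q)² = (-3·δd/d)² + (3·δp/p)² + (1·δw/w)² + (-2·δy/y)² + (½·δz/z)²
  d term: (-3×0.112)² = 0.112
  p term: (3×0.00760)² = 0.000520
  w term: (1×0.0623)² = 0.00388
  y term: (-2×0.0905)² = 0.0328
  z term: (0.5×0.0563)² = 0.000792
Total = 0.150. Share from y = 0.0328/0.150 = 0.218.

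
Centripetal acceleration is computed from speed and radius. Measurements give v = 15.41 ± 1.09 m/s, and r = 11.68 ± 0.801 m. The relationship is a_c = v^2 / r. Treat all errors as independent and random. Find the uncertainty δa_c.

3.20 m/s^2

Products/powers → add relative errors in quadrature, weighted by exponent:
  (2·δv/v)² = (2×0.0707)² = 0.0200;  (-1·δr/r)² = (-1×0.0686)² = 0.00470
δa_c/a_c = √(0.0247) = 0.157
a_c = 20.33 m/s^2, so δa_c = 0.157 × 20.33 = 3.20 m/s^2.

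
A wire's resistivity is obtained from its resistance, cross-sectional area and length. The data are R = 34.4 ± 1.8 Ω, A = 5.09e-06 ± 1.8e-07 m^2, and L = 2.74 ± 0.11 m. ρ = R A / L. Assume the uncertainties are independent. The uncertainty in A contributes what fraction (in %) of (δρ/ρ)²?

(δρ/ρ)² = (1·δR/R)² + (1·δA/A)² + (-1·δL/L)²
  R term: (1×0.0523)² = 0.00274
  A term: (1×0.0354)² = 0.00125
  L term: (-1×0.0401)² = 0.00161
Total = 0.00560. Share from A = 0.00125/0.00560 = 0.223.

22.3%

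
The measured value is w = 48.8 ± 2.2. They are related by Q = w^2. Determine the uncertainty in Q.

215

Q ∝ w^2, so δQ/Q = |2| · δw/w = 2 × 0.0451 = 0.0902.
Q = 2380, so δQ = 0.0902 × 2380 = 215.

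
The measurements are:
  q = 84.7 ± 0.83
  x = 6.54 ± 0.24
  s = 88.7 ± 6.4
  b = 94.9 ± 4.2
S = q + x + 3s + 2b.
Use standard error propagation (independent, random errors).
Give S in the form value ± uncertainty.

547 ± 21.0

Sums and differences: (δS)² = Σ (cᵢ δxᵢ)².
  (δq)² = 0.689;  (δx)² = 0.0576;  (3·δs)² = 369;  (2·δb)² = 70.6
δS = √(440) = 21.0
S = 547.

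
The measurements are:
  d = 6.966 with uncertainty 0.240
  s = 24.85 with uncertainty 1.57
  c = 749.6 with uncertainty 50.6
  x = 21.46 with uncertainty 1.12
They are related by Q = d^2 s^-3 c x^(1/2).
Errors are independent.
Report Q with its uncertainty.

10.98 ± 2.35

Each factor contributes (exponent × relative error)² to (δQ/Q)²:
  (2·δd/d)² = (2×0.0345)² = 0.00475;  (-3·δs/s)² = (-3×0.0632)² = 0.0359;  (1·δc/c)² = (1×0.0675)² = 0.00456;  (½·δx/x)² = (0.5×0.0522)² = 0.000681
δQ/Q = √(0.0459) = 0.214
Q = 10.98, so δQ = 0.214 × 10.98 = 2.35.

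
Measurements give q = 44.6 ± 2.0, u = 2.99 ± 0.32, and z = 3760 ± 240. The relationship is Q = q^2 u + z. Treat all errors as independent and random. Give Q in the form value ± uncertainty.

9710 ± 864

Let p = q^2·u = 5950. δp/p = √((2·δq/q)² + (1·δu/u)²) = √(0.00804 + 0.0115) = 0.140, so δp = 830.
Q = p + z: δQ = √(δp² + δz²) = √(6.9e+05 + 57600) = 864
Q = 9710.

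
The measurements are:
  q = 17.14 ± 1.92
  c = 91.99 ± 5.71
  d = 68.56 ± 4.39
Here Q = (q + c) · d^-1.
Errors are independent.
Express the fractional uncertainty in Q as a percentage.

Let u = q + c = 109.1. δu = √(δq² + δc²) = √(3.69 + 32.6) = 6.02, so δu/u = 0.0552.
Q is then a monomial in u, d:
δQ/Q = √((δu/u)² + (-1·δd/d)²) = √(0.00305 + 0.00410) = 0.0845

8.45%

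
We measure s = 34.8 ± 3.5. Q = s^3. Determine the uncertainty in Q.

Relative error in a monomial: (δQ/Q)² = Σ (nᵢ · δxᵢ/xᵢ)².
  (3·δs/s)² = (3×0.101)² = 0.0910
δQ/Q = √(0.0910) = 0.302
Q = 42100, so δQ = 0.302 × 42100 = 12700.

12700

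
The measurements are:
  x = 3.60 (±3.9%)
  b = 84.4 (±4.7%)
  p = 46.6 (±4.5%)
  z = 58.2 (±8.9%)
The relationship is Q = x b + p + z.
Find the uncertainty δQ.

Let w = x·b = 304. δw/w = √((1·δx/x)² + (1·δb/b)²) = √(0.00152 + 0.00221) = 0.0611, so δw = 18.6.
Q = w + p + z: δQ = √(δw² + δp² + δz²) = √(344 + 4.40 + 26.8) = 19.4

19.4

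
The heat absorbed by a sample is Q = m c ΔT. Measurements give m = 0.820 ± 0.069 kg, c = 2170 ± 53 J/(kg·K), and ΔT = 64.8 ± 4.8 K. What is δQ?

13200 J

Since Q is a product/quotient, work with relative uncertainties:
  (1·δm/m)² = (1×0.0841)² = 0.00708;  (1·δc/c)² = (1×0.0244)² = 0.000597;  (1·δΔT/ΔT)² = (1×0.0741)² = 0.00549
δQ/Q = √(0.0132) = 0.115
Q = 1.15e+05 J, so δQ = 0.115 × 1.15e+05 = 13200 J.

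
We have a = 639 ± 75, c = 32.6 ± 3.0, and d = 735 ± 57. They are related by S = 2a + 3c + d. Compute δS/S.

0.0761

For a sum/difference, combine absolute errors in quadrature:
  (2·δa)² = 22500;  (3·δc)² = 81.0;  (δd)² = 3250
δS = √(25800) = 161
S = 2110, so δS/S = 161/2110 = 0.0761.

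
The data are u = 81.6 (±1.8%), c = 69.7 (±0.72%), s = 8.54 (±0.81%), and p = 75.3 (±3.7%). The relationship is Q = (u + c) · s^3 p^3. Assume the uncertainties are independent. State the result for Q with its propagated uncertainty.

(4.02 ± 0.459) × 10^10

Let w = u + c = 151. δw = √(δu² + δc²) = √(2.16 + 0.252) = 1.55, so δw/w = 0.0103.
Q is then a monomial in w, s, p:
δQ/Q = √((δw/w)² + (3·δs/s)² + (3·δp/p)²) = √(0.000105 + 0.000590 + 0.0123) = 0.114
Q = 4.02e+10, so δQ = 0.114 × 4.02e+10 = 4.59e+09.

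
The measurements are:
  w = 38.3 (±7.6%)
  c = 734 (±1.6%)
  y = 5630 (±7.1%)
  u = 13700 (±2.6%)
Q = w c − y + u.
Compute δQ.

Let p = w·c = 28100. δp/p = √((1·δw/w)² + (1·δc/c)²) = √(0.00578 + 0.000256) = 0.0777, so δp = 2180.
Q = p − y + u: δQ = √(δp² + δy² + δu²) = √(4.77e+06 + 1.6e+05 + 1.27e+05) = 2250

2250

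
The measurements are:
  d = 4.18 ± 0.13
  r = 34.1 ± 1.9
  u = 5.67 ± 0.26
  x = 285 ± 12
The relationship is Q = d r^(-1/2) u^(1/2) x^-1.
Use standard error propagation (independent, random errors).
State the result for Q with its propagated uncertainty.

Q is a product of powers, so relative uncertainties combine in quadrature:
  (1·δd/d)² = (1×0.0311)² = 0.000967;  (−½·δr/r)² = (-0.5×0.0557)² = 0.000776;  (½·δu/u)² = (0.5×0.0459)² = 0.000526;  (-1·δx/x)² = (-1×0.0421)² = 0.00177
δQ/Q = √(0.00404) = 0.0636
Q = 0.00598, so δQ = 0.0636 × 0.00598 = 0.000380.

0.00598 ± 0.000380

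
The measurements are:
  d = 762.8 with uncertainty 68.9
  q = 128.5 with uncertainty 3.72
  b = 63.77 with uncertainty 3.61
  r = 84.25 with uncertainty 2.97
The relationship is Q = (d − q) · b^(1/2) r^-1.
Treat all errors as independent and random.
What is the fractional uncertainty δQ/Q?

0.118

Let u = d − q = 634.3. δu = √(δd² + δq²) = √(4750 + 13.8) = 69.0, so δu/u = 0.109.
Q is then a monomial in u, b, r:
δQ/Q = √((δu/u)² + (½·δb/b)² + (-1·δr/r)²) = √(0.0118 + 0.000801 + 0.00124) = 0.118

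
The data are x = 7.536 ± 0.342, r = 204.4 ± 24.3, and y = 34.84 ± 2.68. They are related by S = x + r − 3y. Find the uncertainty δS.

S is a linear combination, so absolute uncertainties add in quadrature:
  (δx)² = 0.117;  (δr)² = 590;  (3·δy)² = 64.6
δS = √(655) = 25.6

25.6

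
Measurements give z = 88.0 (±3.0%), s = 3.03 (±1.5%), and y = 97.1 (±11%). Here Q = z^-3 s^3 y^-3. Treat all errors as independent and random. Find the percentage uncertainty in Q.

For a monomial Q ∝ z^-3, s^3, y^-3, fractional errors add in quadrature:
  (-3·δz/z)² = (-3×0.0300)² = 0.00810;  (3·δs/s)² = (3×0.0150)² = 0.00202;  (-3·δy/y)² = (-3×0.110)² = 0.109
δQ/Q = √(0.119) = 0.345

34.5%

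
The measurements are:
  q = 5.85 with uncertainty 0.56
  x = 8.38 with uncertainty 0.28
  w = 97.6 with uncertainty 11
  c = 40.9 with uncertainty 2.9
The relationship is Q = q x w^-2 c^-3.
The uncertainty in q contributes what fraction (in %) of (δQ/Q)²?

(δQ/Q)² = (1·δq/q)² + (1·δx/x)² + (-2·δw/w)² + (-3·δc/c)²
  q term: (1×0.0957)² = 0.00916
  x term: (1×0.0334)² = 0.00112
  w term: (-2×0.113)² = 0.0508
  c term: (-3×0.0709)² = 0.0452
Total = 0.106. Share from q = 0.00916/0.106 = 0.0862.

8.62%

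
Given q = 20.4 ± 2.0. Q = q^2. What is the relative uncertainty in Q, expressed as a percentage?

19.6%

Each factor contributes (exponent × relative error)² to (δQ/Q)²:
  (2·δq/q)² = (2×0.0980)² = 0.0384
δQ/Q = √(0.0384) = 0.196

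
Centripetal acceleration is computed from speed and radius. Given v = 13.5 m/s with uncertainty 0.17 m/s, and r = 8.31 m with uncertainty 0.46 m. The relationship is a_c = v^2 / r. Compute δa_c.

1.33 m/s^2

Since a_c is a product/quotient, work with relative uncertainties:
  (2·δv/v)² = (2×0.0126)² = 0.000634;  (-1·δr/r)² = (-1×0.0554)² = 0.00306
δa_c/a_c = √(0.00370) = 0.0608
a_c = 21.9 m/s^2, so δa_c = 0.0608 × 21.9 = 1.33 m/s^2.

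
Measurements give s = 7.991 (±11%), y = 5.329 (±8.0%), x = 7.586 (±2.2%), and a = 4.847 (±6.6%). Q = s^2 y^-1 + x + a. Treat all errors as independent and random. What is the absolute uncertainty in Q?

Let p = s^2·y^-1 = 11.98. δp/p = √((2·δs/s)² + (-1·δy/y)²) = √(0.0484 + 0.00640) = 0.234, so δp = 2.81.
Q = p + x + a: δQ = √(δp² + δx² + δa²) = √(7.87 + 0.0279 + 0.102) = 2.83

2.83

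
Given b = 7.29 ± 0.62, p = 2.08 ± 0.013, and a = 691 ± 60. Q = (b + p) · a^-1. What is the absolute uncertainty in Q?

0.00148

Let u = b + p = 9.37. δu = √(δb² + δp²) = √(0.384 + 0.000169) = 0.620, so δu/u = 0.0662.
Q is then a monomial in u, a:
δQ/Q = √((δu/u)² + (-1·δa/a)²) = √(0.00438 + 0.00754) = 0.109
Q = 0.0136, so δQ = 0.109 × 0.0136 = 0.00148.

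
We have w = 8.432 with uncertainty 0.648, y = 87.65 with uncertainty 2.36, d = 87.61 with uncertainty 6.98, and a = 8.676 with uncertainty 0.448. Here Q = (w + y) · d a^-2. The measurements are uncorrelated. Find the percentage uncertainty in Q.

Let u = w + y = 96.08. δu = √(δw² + δy²) = √(0.420 + 5.57) = 2.45, so δu/u = 0.0255.
Q is then a monomial in u, d, a:
δQ/Q = √((δu/u)² + (1·δd/d)² + (-2·δa/a)²) = √(0.000649 + 0.00635 + 0.0107) = 0.133

13.3%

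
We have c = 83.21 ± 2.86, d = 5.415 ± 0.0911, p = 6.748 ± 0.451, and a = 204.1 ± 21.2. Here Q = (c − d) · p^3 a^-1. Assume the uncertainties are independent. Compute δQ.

26.8

Let u = c − d = 77.79. δu = √(δc² + δd²) = √(8.18 + 0.00830) = 2.86, so δu/u = 0.0368.
Q is then a monomial in u, p, a:
δQ/Q = √((δu/u)² + (3·δp/p)² + (-1·δa/a)²) = √(0.00135 + 0.0402 + 0.0108) = 0.229
Q = 117.1, so δQ = 0.229 × 117.1 = 26.8.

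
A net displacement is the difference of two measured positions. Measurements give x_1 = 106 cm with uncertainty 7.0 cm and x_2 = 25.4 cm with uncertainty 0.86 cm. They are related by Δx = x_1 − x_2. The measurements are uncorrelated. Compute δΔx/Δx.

Each term contributes (cᵢ δxᵢ)² to (δΔx)²:
  (δx_1)² = 49.0;  (δx_2)² = 0.740
δΔx = √(49.7) = 7.05 cm
Δx = 80.6 cm, so δΔx/Δx = 7.05/80.6 = 0.0875.

0.0875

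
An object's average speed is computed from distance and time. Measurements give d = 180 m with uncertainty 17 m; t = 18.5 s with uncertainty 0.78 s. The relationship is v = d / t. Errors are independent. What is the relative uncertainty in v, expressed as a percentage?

10.3%

Products/powers → add relative errors in quadrature, weighted by exponent:
  (1·δd/d)² = (1×0.0944)² = 0.00892;  (-1·δt/t)² = (-1×0.0422)² = 0.00178
δv/v = √(0.0107) = 0.103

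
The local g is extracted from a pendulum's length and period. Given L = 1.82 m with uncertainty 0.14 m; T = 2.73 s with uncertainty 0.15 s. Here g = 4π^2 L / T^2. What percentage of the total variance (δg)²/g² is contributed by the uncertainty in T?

(δg/g)² = (1·δL/L)² + (-2·δT/T)²
  L term: (1×0.0769)² = 0.00592
  T term: (-2×0.0549)² = 0.0121
Total = 0.0180. Share from T = 0.0121/0.0180 = 0.671.

67.1%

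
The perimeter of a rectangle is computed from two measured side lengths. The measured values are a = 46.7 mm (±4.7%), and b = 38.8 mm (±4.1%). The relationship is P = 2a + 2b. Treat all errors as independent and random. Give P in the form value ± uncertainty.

171 ± 5.42 mm

For a sum/difference, combine absolute errors in quadrature:
  (2·δa)² = 19.3;  (2·δb)² = 10.1
δP = √(29.4) = 5.42 mm
P = 171 mm.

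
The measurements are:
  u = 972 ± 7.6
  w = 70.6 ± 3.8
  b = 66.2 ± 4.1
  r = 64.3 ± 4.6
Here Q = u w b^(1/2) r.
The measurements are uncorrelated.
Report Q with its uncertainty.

Each factor contributes (exponent × relative error)² to (δQ/Q)²:
  (1·δu/u)² = (1×0.00782)² = 6.11e-05;  (1·δw/w)² = (1×0.0538)² = 0.00290;  (½·δb/b)² = (0.5×0.0619)² = 0.000959;  (1·δr/r)² = (1×0.0715)² = 0.00512
δQ/Q = √(0.00904) = 0.0951
Q = 3.59e+07, so δQ = 0.0951 × 3.59e+07 = 3.41e+06.

(3.59 ± 0.341) × 10^7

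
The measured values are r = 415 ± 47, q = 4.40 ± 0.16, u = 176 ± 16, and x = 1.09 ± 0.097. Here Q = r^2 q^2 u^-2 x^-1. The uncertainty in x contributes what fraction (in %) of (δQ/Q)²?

8.12%

(δQ/Q)² = (2·δr/r)² + (2·δq/q)² + (-2·δu/u)² + (-1·δx/x)²
  r term: (2×0.113)² = 0.0513
  q term: (2×0.0364)² = 0.00529
  u term: (-2×0.0909)² = 0.0331
  x term: (-1×0.0890)² = 0.00792
Total = 0.0976. Share from x = 0.00792/0.0976 = 0.0812.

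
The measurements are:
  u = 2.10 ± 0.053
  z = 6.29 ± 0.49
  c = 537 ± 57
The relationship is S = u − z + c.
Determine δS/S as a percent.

Sums and differences: (δS)² = Σ (cᵢ δxᵢ)².
  (δu)² = 0.00281;  (δz)² = 0.240;  (δc)² = 3250
δS = √(3250) = 57.0
S = 533, so δS/S = 57.0/533 = 0.107.

10.7%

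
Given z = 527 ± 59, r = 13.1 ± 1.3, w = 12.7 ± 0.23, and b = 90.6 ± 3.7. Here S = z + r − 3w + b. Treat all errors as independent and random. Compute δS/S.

0.0998

Sums and differences: (δS)² = Σ (cᵢ δxᵢ)².
  (δz)² = 3480;  (δr)² = 1.69;  (3·δw)² = 0.476;  (δb)² = 13.7
δS = √(3500) = 59.1
S = 593, so δS/S = 59.1/593 = 0.0998.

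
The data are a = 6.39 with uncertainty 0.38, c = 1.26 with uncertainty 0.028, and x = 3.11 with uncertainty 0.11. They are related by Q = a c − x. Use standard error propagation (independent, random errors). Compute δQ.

Let p = a·c = 8.05. δp/p = √((1·δa/a)² + (1·δc/c)²) = √(0.00354 + 0.000494) = 0.0635, so δp = 0.511.
Q = p − x: δQ = √(δp² + δx²) = √(0.261 + 0.0121) = 0.523

0.523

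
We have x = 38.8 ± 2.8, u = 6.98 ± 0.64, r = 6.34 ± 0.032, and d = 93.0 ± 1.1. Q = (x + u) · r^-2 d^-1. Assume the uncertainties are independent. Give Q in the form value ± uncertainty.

Let w = x + u = 45.8. δw = √(δx² + δu²) = √(7.84 + 0.410) = 2.87, so δw/w = 0.0627.
Q is then a monomial in w, r, d:
δQ/Q = √((δw/w)² + (-2·δr/r)² + (-1·δd/d)²) = √(0.00394 + 0.000102 + 0.000140) = 0.0646
Q = 0.0122, so δQ = 0.0646 × 0.0122 = 0.000792.

0.0122 ± 0.000792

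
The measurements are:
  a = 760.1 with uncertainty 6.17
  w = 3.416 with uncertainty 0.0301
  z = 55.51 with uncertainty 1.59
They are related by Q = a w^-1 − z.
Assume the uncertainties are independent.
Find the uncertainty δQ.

Let p = a·w^-1 = 222.5. δp/p = √((1·δa/a)² + (-1·δw/w)²) = √(6.59e-05 + 7.76e-05) = 0.0120, so δp = 2.67.
Q = p − z: δQ = √(δp² + δz²) = √(7.11 + 2.53) = 3.10

3.10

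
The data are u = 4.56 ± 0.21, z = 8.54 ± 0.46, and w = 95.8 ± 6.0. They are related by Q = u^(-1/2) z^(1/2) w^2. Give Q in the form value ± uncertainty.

Products/powers → add relative errors in quadrature, weighted by exponent:
  (−½·δu/u)² = (-0.5×0.0461)² = 0.000530;  (½·δz/z)² = (0.5×0.0539)² = 0.000725;  (2·δw/w)² = (2×0.0626)² = 0.0157
δQ/Q = √(0.0169) = 0.130
Q = 12600, so δQ = 0.130 × 12600 = 1630.

12600 ± 1630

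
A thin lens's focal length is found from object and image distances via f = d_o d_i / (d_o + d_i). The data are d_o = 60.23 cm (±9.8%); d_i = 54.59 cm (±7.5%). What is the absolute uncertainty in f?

∂f/∂d_o = (d_i/(d_o+d_i))² = 0.226;  ∂f/∂d_i = (d_o/(d_o+d_i))² = 0.275
δf = √((∂f/∂d_o · δd_o)² + (∂f/∂d_i · δd_i)²) = √(1.78 + 1.27) = 1.75 cm

1.75 cm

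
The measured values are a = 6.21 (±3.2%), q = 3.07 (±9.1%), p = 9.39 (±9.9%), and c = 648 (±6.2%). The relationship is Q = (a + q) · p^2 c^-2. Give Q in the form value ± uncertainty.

0.00195 ± 0.000461

Let u = a + q = 9.28. δu = √(δa² + δq²) = √(0.0395 + 0.0780) = 0.343, so δu/u = 0.0369.
Q is then a monomial in u, p, c:
δQ/Q = √((δu/u)² + (2·δp/p)² + (-2·δc/c)²) = √(0.00136 + 0.0392 + 0.0154) = 0.237
Q = 0.00195, so δQ = 0.237 × 0.00195 = 0.000461.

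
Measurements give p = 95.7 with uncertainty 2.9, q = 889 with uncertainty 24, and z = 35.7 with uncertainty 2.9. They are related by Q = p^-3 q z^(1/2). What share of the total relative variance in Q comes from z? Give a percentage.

15.5%

(δQ/Q)² = (-3·δp/p)² + (1·δq/q)² + (½·δz/z)²
  p term: (-3×0.0303)² = 0.00826
  q term: (1×0.0270)² = 0.000729
  z term: (0.5×0.0812)² = 0.00165
Total = 0.0106. Share from z = 0.00165/0.0106 = 0.155.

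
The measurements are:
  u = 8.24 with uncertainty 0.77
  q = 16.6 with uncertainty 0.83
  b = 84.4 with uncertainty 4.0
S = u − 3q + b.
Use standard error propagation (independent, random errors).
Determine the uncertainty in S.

S is a linear combination, so absolute uncertainties add in quadrature:
  (δu)² = 0.593;  (3·δq)² = 6.20;  (δb)² = 16.0
δS = √(22.8) = 4.77

4.77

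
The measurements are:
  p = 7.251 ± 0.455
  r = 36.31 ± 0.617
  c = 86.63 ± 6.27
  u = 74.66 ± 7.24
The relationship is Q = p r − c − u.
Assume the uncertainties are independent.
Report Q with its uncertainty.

102.0 ± 19.6

Let w = p·r = 263.3. δw/w = √((1·δp/p)² + (1·δr/r)²) = √(0.00394 + 0.000289) = 0.0650, so δw = 17.1.
Q = w − c − u: δQ = √(δw² + δc² + δu²) = √(293 + 39.3 + 52.4) = 19.6
Q = 102.0.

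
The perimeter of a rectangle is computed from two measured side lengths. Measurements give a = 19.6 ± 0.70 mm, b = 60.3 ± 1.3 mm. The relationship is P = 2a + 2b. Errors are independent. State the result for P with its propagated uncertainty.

160 ± 2.95 mm

Sums and differences: (δP)² = Σ (cᵢ δxᵢ)².
  (2·δa)² = 1.96;  (2·δb)² = 6.76
δP = √(8.72) = 2.95 mm
P = 160 mm.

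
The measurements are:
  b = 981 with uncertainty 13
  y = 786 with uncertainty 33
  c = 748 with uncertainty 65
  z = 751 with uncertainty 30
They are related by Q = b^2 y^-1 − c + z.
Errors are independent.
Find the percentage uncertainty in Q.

Let p = b^2·y^-1 = 1220. δp/p = √((2·δb/b)² + (-1·δy/y)²) = √(0.000702 + 0.00176) = 0.0497, so δp = 60.8.
Q = p − c + z: δQ = √(δp² + δc² + δz²) = √(3700 + 4220 + 900) = 93.9
Q = 1230, so δQ/Q = 93.9/1230 = 0.0765.

7.65%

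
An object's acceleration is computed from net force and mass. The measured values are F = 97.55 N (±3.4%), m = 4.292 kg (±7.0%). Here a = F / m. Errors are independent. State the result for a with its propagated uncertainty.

22.73 ± 1.77 m/s^2

Each factor contributes (exponent × relative error)² to (δa/a)²:
  (1·δF/F)² = (1×0.0340)² = 0.00116;  (-1·δm/m)² = (-1×0.0700)² = 0.00490
δa/a = √(0.00606) = 0.0778
a = 22.73 m/s^2, so δa = 0.0778 × 22.73 = 1.77 m/s^2.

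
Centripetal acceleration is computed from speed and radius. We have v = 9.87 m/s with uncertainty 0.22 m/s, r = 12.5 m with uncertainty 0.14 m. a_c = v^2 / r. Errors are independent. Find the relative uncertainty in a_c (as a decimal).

Since a_c is a product/quotient, work with relative uncertainties:
  (2·δv/v)² = (2×0.0223)² = 0.00199;  (-1·δr/r)² = (-1×0.0112)² = 0.000125
δa_c/a_c = √(0.00211) = 0.0460

0.0460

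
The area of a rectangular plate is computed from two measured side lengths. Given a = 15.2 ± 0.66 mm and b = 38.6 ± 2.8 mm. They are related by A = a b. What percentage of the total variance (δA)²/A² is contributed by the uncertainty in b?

73.6%

(δA/A)² = (1·δa/a)² + (1·δb/b)²
  a term: (1×0.0434)² = 0.00189
  b term: (1×0.0725)² = 0.00526
Total = 0.00715. Share from b = 0.00526/0.00715 = 0.736.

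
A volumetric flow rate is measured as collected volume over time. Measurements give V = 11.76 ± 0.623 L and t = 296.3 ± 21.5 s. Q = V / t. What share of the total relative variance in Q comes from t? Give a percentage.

(δQ/Q)² = (1·δV/V)² + (-1·δt/t)²
  V term: (1×0.0530)² = 0.00281
  t term: (-1×0.0726)² = 0.00527
Total = 0.00807. Share from t = 0.00527/0.00807 = 0.652.

65.2%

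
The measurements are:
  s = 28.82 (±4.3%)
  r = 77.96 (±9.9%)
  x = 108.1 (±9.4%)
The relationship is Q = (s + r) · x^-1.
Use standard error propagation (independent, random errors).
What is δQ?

0.118

Let u = s + r = 106.8. δu = √(δs² + δr²) = √(1.54 + 59.6) = 7.82, so δu/u = 0.0732.
Q is then a monomial in u, x:
δQ/Q = √((δu/u)² + (-1·δx/x)²) = √(0.00536 + 0.00884) = 0.119
Q = 0.9878, so δQ = 0.119 × 0.9878 = 0.118.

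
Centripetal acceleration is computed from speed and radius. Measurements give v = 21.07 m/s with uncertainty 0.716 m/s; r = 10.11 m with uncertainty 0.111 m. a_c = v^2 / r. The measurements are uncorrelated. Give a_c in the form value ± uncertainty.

Each factor contributes (exponent × relative error)² to (δa_c/a_c)²:
  (2·δv/v)² = (2×0.0340)² = 0.00462;  (-1·δr/r)² = (-1×0.0110)² = 0.000121
δa_c/a_c = √(0.00474) = 0.0688
a_c = 43.91 m/s^2, so δa_c = 0.0688 × 43.91 = 3.02 m/s^2.

43.91 ± 3.02 m/s^2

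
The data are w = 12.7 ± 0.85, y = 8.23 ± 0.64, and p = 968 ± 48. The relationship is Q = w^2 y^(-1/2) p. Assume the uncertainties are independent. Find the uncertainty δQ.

Each factor contributes (exponent × relative error)² to (δQ/Q)²:
  (2·δw/w)² = (2×0.0669)² = 0.0179;  (−½·δy/y)² = (-0.5×0.0778)² = 0.00151;  (1·δp/p)² = (1×0.0496)² = 0.00246
δQ/Q = √(0.0219) = 0.148
Q = 54400, so δQ = 0.148 × 54400 = 8050.

8050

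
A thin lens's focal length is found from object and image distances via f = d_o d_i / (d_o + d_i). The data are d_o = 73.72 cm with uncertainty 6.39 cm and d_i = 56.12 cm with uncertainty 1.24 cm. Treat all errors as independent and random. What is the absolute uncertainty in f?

∂f/∂d_o = (d_i/(d_o+d_i))² = 0.187;  ∂f/∂d_i = (d_o/(d_o+d_i))² = 0.322
δf = √((∂f/∂d_o · δd_o)² + (∂f/∂d_i · δd_i)²) = √(1.43 + 0.160) = 1.26 cm

1.26 cm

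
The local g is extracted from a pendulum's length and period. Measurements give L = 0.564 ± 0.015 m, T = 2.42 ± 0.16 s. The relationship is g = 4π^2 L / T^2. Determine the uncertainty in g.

g is a product of powers, so relative uncertainties combine in quadrature:
  (1·δL/L)² = (1×0.0266)² = 0.000707;  (-2·δT/T)² = (-2×0.0661)² = 0.0175
δg/g = √(0.0182) = 0.135
g = 3.80 m/s^2, so δg = 0.135 × 3.80 = 0.513 m/s^2.

0.513 m/s^2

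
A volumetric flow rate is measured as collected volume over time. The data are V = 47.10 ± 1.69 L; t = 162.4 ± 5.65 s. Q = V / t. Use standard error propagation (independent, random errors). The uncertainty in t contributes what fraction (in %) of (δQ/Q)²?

48.5%

(δQ/Q)² = (1·δV/V)² + (-1·δt/t)²
  V term: (1×0.0359)² = 0.00129
  t term: (-1×0.0348)² = 0.00121
Total = 0.00250. Share from t = 0.00121/0.00250 = 0.485.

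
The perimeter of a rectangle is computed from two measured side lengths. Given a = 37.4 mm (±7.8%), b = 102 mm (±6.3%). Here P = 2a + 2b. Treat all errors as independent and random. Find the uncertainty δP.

P is a linear combination, so absolute uncertainties add in quadrature:
  (2·δa)² = 34.0;  (2·δb)² = 165
δP = √(199) = 14.1 mm

14.1 mm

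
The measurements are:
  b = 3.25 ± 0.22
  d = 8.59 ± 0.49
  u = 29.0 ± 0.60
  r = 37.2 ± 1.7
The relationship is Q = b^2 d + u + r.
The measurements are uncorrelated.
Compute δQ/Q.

Let p = b^2·d = 90.7. δp/p = √((2·δb/b)² + (1·δd/d)²) = √(0.0183 + 0.00325) = 0.147, so δp = 13.3.
Q = p + u + r: δQ = √(δp² + δu² + δr²) = √(178 + 0.360 + 2.89) = 13.5
Q = 157, so δQ/Q = 13.5/157 = 0.0857.

0.0857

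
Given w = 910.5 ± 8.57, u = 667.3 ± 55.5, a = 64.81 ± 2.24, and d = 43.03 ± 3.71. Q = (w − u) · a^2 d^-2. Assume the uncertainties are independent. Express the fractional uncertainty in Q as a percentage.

29.6%

Let h = w − u = 243.2. δh = √(δw² + δu²) = √(73.4 + 3080) = 56.2, so δh/h = 0.231.
Q is then a monomial in h, a, d:
δQ/Q = √((δh/h)² + (2·δa/a)² + (-2·δd/d)²) = √(0.0533 + 0.00478 + 0.0297) = 0.296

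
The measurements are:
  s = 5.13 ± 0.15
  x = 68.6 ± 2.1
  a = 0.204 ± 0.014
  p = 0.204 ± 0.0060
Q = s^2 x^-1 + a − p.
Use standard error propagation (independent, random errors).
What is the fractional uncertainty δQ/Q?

0.0770

Let w = s^2·x^-1 = 0.384. δw/w = √((2·δs/s)² + (-1·δx/x)²) = √(0.00342 + 0.000937) = 0.0660, so δw = 0.0253.
Q = w + a − p: δQ = √(δw² + δa² + δp²) = √(0.000641 + 0.000196 + 3.6e-05) = 0.0296
Q = 0.384, so δQ/Q = 0.0296/0.384 = 0.0770.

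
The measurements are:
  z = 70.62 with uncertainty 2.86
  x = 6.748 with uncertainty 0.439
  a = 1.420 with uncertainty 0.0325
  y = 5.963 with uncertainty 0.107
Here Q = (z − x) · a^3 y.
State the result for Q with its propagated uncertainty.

Let u = z − x = 63.87. δu = √(δz² + δx²) = √(8.18 + 0.193) = 2.89, so δu/u = 0.0453.
Q is then a monomial in u, a, y:
δQ/Q = √((δu/u)² + (3·δa/a)² + (1·δy/y)²) = √(0.00205 + 0.00471 + 0.000322) = 0.0842
Q = 1091, so δQ = 0.0842 × 1091 = 91.8.

1091 ± 91.8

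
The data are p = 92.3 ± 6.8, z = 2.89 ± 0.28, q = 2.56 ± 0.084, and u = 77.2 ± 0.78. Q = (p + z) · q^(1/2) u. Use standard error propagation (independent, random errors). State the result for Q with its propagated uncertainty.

Let w = p + z = 95.2. δw = √(δp² + δz²) = √(46.2 + 0.0784) = 6.81, so δw/w = 0.0715.
Q is then a monomial in w, q, u:
δQ/Q = √((δw/w)² + (½·δq/q)² + (1·δu/u)²) = √(0.00511 + 0.000269 + 0.000102) = 0.0740
Q = 11800, so δQ = 0.0740 × 11800 = 871.

11800 ± 871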